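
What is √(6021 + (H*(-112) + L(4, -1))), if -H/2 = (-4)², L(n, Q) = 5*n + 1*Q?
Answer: 2*√2406 ≈ 98.102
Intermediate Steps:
L(n, Q) = Q + 5*n (L(n, Q) = 5*n + Q = Q + 5*n)
H = -32 (H = -2*(-4)² = -2*16 = -32)
√(6021 + (H*(-112) + L(4, -1))) = √(6021 + (-32*(-112) + (-1 + 5*4))) = √(6021 + (3584 + (-1 + 20))) = √(6021 + (3584 + 19)) = √(6021 + 3603) = √9624 = 2*√2406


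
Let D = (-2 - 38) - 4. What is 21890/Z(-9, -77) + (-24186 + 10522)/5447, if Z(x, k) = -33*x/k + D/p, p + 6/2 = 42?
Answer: -32569705294/7413367 ≈ -4393.4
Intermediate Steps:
p = 39 (p = -3 + 42 = 39)
D = -44 (D = -40 - 4 = -44)
Z(x, k) = -44/39 - 33*x/k (Z(x, k) = -33*x/k - 44/39 = -44/39 - 33*x/k)
21890/Z(-9, -77) + (-24186 + 10522)/5447 = 21890/(-44/39 - 33*(-9)/(-77)) + (-24186 + 10522)/5447 = 21890/(-44/39 - 33*(-9)*(-1/77)) - 13664*1/5447 = 21890/(-44/39 - 27/7) - 13664/5447 = 21890/(-1361/273) - 13664/5447 = 21890*(-273/1361) - 13664/5447 = -5975970/1361 - 13664/5447 = -32569705294/7413367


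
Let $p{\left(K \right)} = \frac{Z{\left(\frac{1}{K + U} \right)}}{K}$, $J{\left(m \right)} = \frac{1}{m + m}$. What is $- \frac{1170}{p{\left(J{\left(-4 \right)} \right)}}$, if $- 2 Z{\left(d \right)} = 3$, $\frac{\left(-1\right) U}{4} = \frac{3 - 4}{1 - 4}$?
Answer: $- \frac{195}{2} \approx -97.5$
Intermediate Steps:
$J{\left(m \right)} = \frac{1}{2 m}$
$U = - \frac{4}{3}$ ($U = - 4 \frac{3 - 4}{1 - 4} = - 4 \left(- \frac{1}{-3}\right) = - 4 \left(\left(-1\right) \left(- \frac{1}{3}\right)\right) = \left(-4\right) \frac{1}{3} = - \frac{4}{3} \approx -1.3333$)
$Z{\left(d \right)} = - \frac{3}{2}$ ($Z{\left(d \right)} = \left(- \frac{1}{2}\right) 3 = - \frac{3}{2}$)
$p{\left(K \right)} = - \frac{3}{2 K}$
$- \frac{1170}{p{\left(J{\left(-4 \right)} \right)}} = - \frac{1170}{\left(- \frac{3}{2}\right) \frac{1}{\frac{1}{2} \frac{1}{-4}}} = - \frac{1170}{\left(- \frac{3}{2}\right) \frac{1}{\frac{1}{2} \left(- \frac{1}{4}\right)}} = - \frac{1170}{\left(- \frac{3}{2}\right) \frac{1}{- \frac{1}{8}}} = - \frac{1170}{\left(- \frac{3}{2}\right) \left(-8\right)} = - \frac{1170}{12} = \left(-1170\right) \frac{1}{12} = - \frac{195}{2}$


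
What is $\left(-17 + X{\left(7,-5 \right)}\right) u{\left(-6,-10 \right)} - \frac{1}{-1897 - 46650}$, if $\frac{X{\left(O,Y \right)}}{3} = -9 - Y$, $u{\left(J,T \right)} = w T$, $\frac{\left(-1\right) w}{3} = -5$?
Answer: $\frac{211179451}{48547} \approx 4350.0$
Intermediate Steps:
$w = 15$ ($w = \left(-3\right) \left(-5\right) = 15$)
$u{\left(J,T \right)} = 15 T$
$X{\left(O,Y \right)} = -27 - 3 Y$ ($X{\left(O,Y \right)} = 3 \left(-9 - Y\right) = -27 - 3 Y$)
$\left(-17 + X{\left(7,-5 \right)}\right) u{\left(-6,-10 \right)} - \frac{1}{-1897 - 46650} = \left(-17 - 12\right) 15 \left(-10\right) - \frac{1}{-1897 - 46650} = \left(-17 + \left(-27 + 15\right)\right) \left(-150\right) - \frac{1}{-48547} = \left(-17 - 12\right) \left(-150\right) - - \frac{1}{48547} = \left(-29\right) \left(-150\right) + \frac{1}{48547} = 4350 + \frac{1}{48547} = \frac{211179451}{48547}$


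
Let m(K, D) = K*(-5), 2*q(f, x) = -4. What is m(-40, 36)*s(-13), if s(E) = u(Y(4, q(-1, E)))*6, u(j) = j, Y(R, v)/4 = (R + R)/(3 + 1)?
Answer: 9600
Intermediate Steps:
q(f, x) = -2 (q(f, x) = (½)*(-4) = -2)
Y(R, v) = 2*R (Y(R, v) = 4*((R + R)/(3 + 1)) = 4*((2*R)/4) = 4*((2*R)*(¼)) = 4*(R/2) = 2*R)
s(E) = 48 (s(E) = (2*4)*6 = 8*6 = 48)
m(K, D) = -5*K
m(-40, 36)*s(-13) = -5*(-40)*48 = 200*48 = 9600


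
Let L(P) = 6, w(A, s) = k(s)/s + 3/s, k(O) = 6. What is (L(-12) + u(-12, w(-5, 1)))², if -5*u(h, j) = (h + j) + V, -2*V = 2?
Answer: 1156/25 ≈ 46.240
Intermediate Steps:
V = -1 (V = -½*2 = -1)
w(A, s) = 9/s (w(A, s) = 6/s + 3/s = 9/s)
u(h, j) = ⅕ - h/5 - j/5 (u(h, j) = -((h + j) - 1)/5 = -(-1 + h + j)/5 = ⅕ - h/5 - j/5)
(L(-12) + u(-12, w(-5, 1)))² = (6 + (⅕ - ⅕*(-12) - 9/(5*1)))² = (6 + (⅕ + 12/5 - 9/5))² = (6 + ⅘)² = (34/5)² = 1156/25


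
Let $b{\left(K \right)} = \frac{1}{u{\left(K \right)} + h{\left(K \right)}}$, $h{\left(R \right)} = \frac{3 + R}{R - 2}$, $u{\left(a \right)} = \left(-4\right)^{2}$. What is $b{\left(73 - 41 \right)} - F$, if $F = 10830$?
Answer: $- \frac{1115484}{103} \approx -10830.0$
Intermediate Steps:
$u{\left(a \right)} = 16$
$h{\left(R \right)} = \frac{3 + R}{-2 + R}$
$b{\left(K \right)} = \frac{1}{16 + \frac{3 + K}{-2 + K}}$
$b{\left(73 - 41 \right)} - F = \frac{-2 + \left(73 - 41\right)}{-29 + 17 \left(73 - 41\right)} - 10830 = \frac{-2 + 32}{-29 + 17 \cdot 32} - 10830 = \frac{1}{-29 + 544} \cdot 30 - 10830 = \frac{1}{515} \cdot 30 - 10830 = \frac{6}{103} - 10830 = - \frac{1115484}{103}$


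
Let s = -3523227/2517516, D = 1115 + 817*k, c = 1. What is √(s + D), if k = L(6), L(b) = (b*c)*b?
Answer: √5374105579898355/419586 ≈ 174.72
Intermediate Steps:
L(b) = b² (L(b) = (b*1)*b = b*b = b²)
k = 36 (k = 6² = 36)
D = 30527 (D = 1115 + 817*36 = 1115 + 29412 = 30527)
s = -1174409/839172 (s = -3523227*1/2517516 = -1174409/839172 ≈ -1.3995)
√(s + D) = √(-1174409/839172 + 30527) = √(25616229235/839172) = √5374105579898355/419586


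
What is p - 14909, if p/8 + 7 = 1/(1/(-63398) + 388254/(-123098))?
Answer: -184210336714691/12307325095 ≈ -14968.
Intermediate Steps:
p = -720426873336/12307325095 (p = -56 + 8/(1/(-63398) + 388254/(-123098)) = -56 + 8/(-1/63398 + 388254*(-1/123098)) = -56 + 8/(-1/63398 - 194127/61549) = -56 + 8/(-12307325095/3902083502) = -56 + 8*(-3902083502/12307325095) = -56 - 31216668016/12307325095 = -720426873336/12307325095 ≈ -58.536)
p - 14909 = -720426873336/12307325095 - 14909 = -184210336714691/12307325095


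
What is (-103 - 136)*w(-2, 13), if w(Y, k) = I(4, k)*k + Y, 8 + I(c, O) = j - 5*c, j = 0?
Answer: 87474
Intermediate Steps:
I(c, O) = -8 - 5*c (I(c, O) = -8 + (0 - 5*c) = -8 - 5*c)
w(Y, k) = Y - 28*k (w(Y, k) = (-8 - 5*4)*k + Y = (-8 - 20)*k + Y = -28*k + Y = Y - 28*k)
(-103 - 136)*w(-2, 13) = (-103 - 136)*(-2 - 28*13) = -239*(-2 - 364) = -239*(-366) = 87474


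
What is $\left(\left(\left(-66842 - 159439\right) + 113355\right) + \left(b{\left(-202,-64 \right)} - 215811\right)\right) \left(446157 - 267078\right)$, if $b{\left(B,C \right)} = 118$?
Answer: $-58848761901$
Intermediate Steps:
$\left(\left(\left(-66842 - 159439\right) + 113355\right) + \left(b{\left(-202,-64 \right)} - 215811\right)\right) \left(446157 - 267078\right) = \left(\left(\left(-66842 - 159439\right) + 113355\right) + \left(118 - 215811\right)\right) \left(446157 - 267078\right) = \left(\left(-226281 + 113355\right) + \left(118 - 215811\right)\right) 179079 = \left(-112926 - 215693\right) 179079 = \left(-328619\right) 179079 = -58848761901$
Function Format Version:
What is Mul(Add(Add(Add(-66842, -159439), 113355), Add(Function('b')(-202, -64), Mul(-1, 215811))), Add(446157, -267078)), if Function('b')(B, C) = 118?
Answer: -58848761901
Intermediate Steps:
Mul(Add(Add(Add(-66842, -159439), 113355), Add(Function('b')(-202, -64), Mul(-1, 215811))), Add(446157, -267078)) = Mul(Add(Add(Add(-66842, -159439), 113355), Add(118, Mul(-1, 215811))), Add(446157, -267078)) = Mul(Add(Add(-226281, 113355), Add(118, -215811)), 179079) = Mul(Add(-112926, -215693), 179079) = Mul(-328619, 179079) = -58848761901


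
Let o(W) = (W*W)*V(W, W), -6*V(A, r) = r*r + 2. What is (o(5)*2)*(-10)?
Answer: 2250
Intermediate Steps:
V(A, r) = -1/3 - r**2/6 (V(A, r) = -(r*r + 2)/6 = -(r**2 + 2)/6 = -(2 + r**2)/6 = -1/3 - r**2/6)
o(W) = W**2*(-1/3 - W**2/6) (o(W) = (W*W)*(-1/3 - W**2/6) = W**2*(-1/3 - W**2/6))
(o(5)*2)*(-10) = (((1/6)*5**2*(-2 - 1*5**2))*2)*(-10) = (((1/6)*25*(-2 - 1*25))*2)*(-10) = (((1/6)*25*(-2 - 25))*2)*(-10) = (((1/6)*25*(-27))*2)*(-10) = -225/2*2*(-10) = -225*(-10) = 2250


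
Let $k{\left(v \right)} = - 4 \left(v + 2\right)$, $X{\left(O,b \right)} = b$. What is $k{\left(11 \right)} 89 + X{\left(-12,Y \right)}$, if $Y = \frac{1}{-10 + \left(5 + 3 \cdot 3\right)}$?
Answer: $- \frac{18511}{4} \approx -4627.8$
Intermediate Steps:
$Y = \frac{1}{4}$ ($Y = \frac{1}{-10 + \left(5 + 9\right)} = \frac{1}{-10 + 14} = \frac{1}{4} \approx 0.25$)
$k{\left(v \right)} = -8 - 4 v$ ($k{\left(v \right)} = - 4 \left(2 + v\right) = -8 - 4 v$)
$k{\left(11 \right)} 89 + X{\left(-12,Y \right)} = \left(-8 - 44\right) 89 + \frac{1}{4} = \left(-52\right) 89 + \frac{1}{4} = -4628 + \frac{1}{4} = - \frac{18511}{4}$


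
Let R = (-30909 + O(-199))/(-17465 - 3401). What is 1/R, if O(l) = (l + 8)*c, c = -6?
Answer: 20866/29763 ≈ 0.70107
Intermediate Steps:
O(l) = -48 - 6*l (O(l) = (l + 8)*(-6) = (8 + l)*(-6) = -48 - 6*l)
R = 29763/20866 (R = (-30909 + (-48 - 6*(-199)))/(-17465 - 3401) = (-30909 + (-48 + 1194))/(-20866) = (-30909 + 1146)*(-1/20866) = -29763*(-1/20866) = 29763/20866 ≈ 1.4264)
1/R = 1/(29763/20866) = 20866/29763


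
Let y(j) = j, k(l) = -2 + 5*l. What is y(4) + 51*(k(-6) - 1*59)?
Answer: -4637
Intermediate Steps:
y(4) + 51*(k(-6) - 1*59) = 4 + 51*((-2 + 5*(-6)) - 1*59) = 4 + 51*((-2 - 30) - 59) = 4 + 51*(-32 - 59) = 4 + 51*(-91) = 4 - 4641 = -4637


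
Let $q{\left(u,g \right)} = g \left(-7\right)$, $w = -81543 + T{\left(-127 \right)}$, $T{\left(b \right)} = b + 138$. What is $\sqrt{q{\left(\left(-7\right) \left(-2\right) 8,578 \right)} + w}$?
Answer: $i \sqrt{85578} \approx 292.54 i$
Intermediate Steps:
$T{\left(b \right)} = 138 + b$
$w = -81532$ ($w = -81543 + \left(138 - 127\right) = -81543 + 11 = -81532$)
$q{\left(u,g \right)} = - 7 g$
$\sqrt{q{\left(\left(-7\right) \left(-2\right) 8,578 \right)} + w} = \sqrt{\left(-7\right) 578 - 81532} = \sqrt{-4046 - 81532} = \sqrt{-85578} = i \sqrt{85578}$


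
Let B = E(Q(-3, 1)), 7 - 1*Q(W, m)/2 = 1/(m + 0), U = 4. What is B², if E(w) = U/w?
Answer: ⅑ ≈ 0.11111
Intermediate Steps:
Q(W, m) = 14 - 2/m (Q(W, m) = 14 - 2/(m + 0) = 14 - 2/m)
E(w) = 4/w
B = ⅓ (B = 4/(14 - 2/1) = 4/(14 - 2*1) = 4/(14 - 2) = 4/12 = 4*(1/12) = ⅓ ≈ 0.33333)
B² = (⅓)² = ⅑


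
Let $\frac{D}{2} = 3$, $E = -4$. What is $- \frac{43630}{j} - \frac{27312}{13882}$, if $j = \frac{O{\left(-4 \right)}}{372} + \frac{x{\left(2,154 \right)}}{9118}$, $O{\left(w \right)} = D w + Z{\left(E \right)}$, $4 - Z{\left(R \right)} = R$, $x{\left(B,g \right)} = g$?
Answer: $\frac{25679660762802}{15374315} \approx 1.6703 \cdot 10^{6}$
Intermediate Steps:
$Z{\left(R \right)} = 4 - R$
$D = 6$ ($D = 2 \cdot 3 = 6$)
$O{\left(w \right)} = 8 + 6 w$ ($O{\left(w \right)} = 6 w + \left(4 - -4\right) = 6 w + \left(4 + 4\right) = 6 w + 8 = 8 + 6 w$)
$j = - \frac{11075}{423987}$ ($j = \frac{8 + 6 \left(-4\right)}{372} + \frac{154}{9118} = \left(8 - 24\right) \frac{1}{372} + 154 \cdot \frac{1}{9118} = \left(-16\right) \frac{1}{372} + \frac{77}{4559} = - \frac{4}{93} + \frac{77}{4559} = - \frac{11075}{423987} \approx -0.026121$)
$- \frac{43630}{j} - \frac{27312}{13882} = - \frac{43630}{- \frac{11075}{423987}} - \frac{27312}{13882} = \left(-43630\right) \left(- \frac{423987}{11075}\right) - \frac{13656}{6941} = \frac{3699710562}{2215} - \frac{13656}{6941} = \frac{25679660762802}{15374315}$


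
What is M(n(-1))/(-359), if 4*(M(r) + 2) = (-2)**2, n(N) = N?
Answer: 1/359 ≈ 0.0027855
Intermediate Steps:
M(r) = -1 (M(r) = -2 + (1/4)*(-2)**2 = -2 + (1/4)*4 = -2 + 1 = -1)
M(n(-1))/(-359) = -1/(-359) = -1*(-1/359) = 1/359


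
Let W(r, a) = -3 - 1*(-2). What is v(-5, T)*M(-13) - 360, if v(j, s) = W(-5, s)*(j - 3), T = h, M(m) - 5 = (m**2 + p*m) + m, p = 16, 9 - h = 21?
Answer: -736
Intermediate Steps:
h = -12 (h = 9 - 1*21 = 9 - 21 = -12)
M(m) = 5 + m**2 + 17*m (M(m) = 5 + ((m**2 + 16*m) + m) = 5 + (m**2 + 17*m) = 5 + m**2 + 17*m)
W(r, a) = -1 (W(r, a) = -3 + 2 = -1)
T = -12
v(j, s) = 3 - j (v(j, s) = -(j - 3) = -(-3 + j) = 3 - j)
v(-5, T)*M(-13) - 360 = (3 - 1*(-5))*(5 + (-13)**2 + 17*(-13)) - 360 = (3 + 5)*(5 + 169 - 221) - 360 = 8*(-47) - 360 = -376 - 360 = -736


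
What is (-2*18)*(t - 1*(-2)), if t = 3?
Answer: -180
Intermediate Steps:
(-2*18)*(t - 1*(-2)) = (-2*18)*(3 - 1*(-2)) = -36*(3 + 2) = -36*5 = -180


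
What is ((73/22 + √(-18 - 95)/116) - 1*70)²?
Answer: 7239613723/1628176 - 1467*I*√113/1276 ≈ 4446.5 - 12.221*I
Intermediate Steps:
((73/22 + √(-18 - 95)/116) - 1*70)² = ((73*(1/22) + √(-113)*(1/116)) - 70)² = ((73/22 + (I*√113)*(1/116)) - 70)² = ((73/22 + I*√113/116) - 70)² = (-1467/22 + I*√113/116)²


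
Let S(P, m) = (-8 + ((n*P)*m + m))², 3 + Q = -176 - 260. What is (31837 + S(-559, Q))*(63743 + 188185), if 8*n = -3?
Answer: 17234237226825819/8 ≈ 2.1543e+15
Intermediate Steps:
n = -3/8 (n = (⅛)*(-3) = -3/8 ≈ -0.37500)
Q = -439 (Q = -3 + (-176 - 260) = -3 - 436 = -439)
S(P, m) = (-8 + m - 3*P*m/8)² (S(P, m) = (-8 + ((-3*P/8)*m + m))² = (-8 + (-3*P*m/8 + m))² = (-8 + (m - 3*P*m/8))² = (-8 + m - 3*P*m/8)²)
(31837 + S(-559, Q))*(63743 + 188185) = (31837 + (-64 + 8*(-439) - 3*(-559)*(-439))²/64)*(63743 + 188185) = (31837 + (-64 - 3512 - 736203)²/64)*251928 = (31837 + (1/64)*(-739779)²)*251928 = (31837 + (1/64)*547272968841)*251928 = (31837 + 547272968841/64)*251928 = (547275006409/64)*251928 = 17234237226825819/8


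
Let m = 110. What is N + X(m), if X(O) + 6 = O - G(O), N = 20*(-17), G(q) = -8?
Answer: -228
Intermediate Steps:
N = -340
X(O) = 2 + O (X(O) = -6 + (O - 1*(-8)) = -6 + (O + 8) = -6 + (8 + O) = 2 + O)
N + X(m) = -340 + (2 + 110) = -340 + 112 = -228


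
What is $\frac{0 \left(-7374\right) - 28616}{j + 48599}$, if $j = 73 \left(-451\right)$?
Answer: $- \frac{7154}{3919} \approx -1.8255$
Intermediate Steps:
$j = -32923$
$\frac{0 \left(-7374\right) - 28616}{j + 48599} = \frac{0 \left(-7374\right) - 28616}{-32923 + 48599} = \frac{0 - 28616}{15676} = \left(-28616\right) \frac{1}{15676} = - \frac{7154}{3919}$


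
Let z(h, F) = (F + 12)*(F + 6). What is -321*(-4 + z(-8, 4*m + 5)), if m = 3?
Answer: -212823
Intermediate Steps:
z(h, F) = (6 + F)*(12 + F) (z(h, F) = (12 + F)*(6 + F) = (6 + F)*(12 + F))
-321*(-4 + z(-8, 4*m + 5)) = -321*(-4 + (72 + (4*3 + 5)² + 18*(4*3 + 5))) = -321*(-4 + (72 + (12 + 5)² + 18*(12 + 5))) = -321*(-4 + (72 + 17² + 18*17)) = -321*(-4 + (72 + 289 + 306)) = -321*(-4 + 667) = -321*663 = -212823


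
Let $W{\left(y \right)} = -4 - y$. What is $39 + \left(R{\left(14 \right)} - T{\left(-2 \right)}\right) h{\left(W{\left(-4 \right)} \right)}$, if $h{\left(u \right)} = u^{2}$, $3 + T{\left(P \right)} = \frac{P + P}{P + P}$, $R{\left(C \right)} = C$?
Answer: $39$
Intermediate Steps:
$T{\left(P \right)} = -2$ ($T{\left(P \right)} = -3 + \frac{P + P}{P + P} = -3 + \frac{2 P}{2 P} = -3 + 2 P \frac{1}{2 P} = -3 + 1 = -2$)
$39 + \left(R{\left(14 \right)} - T{\left(-2 \right)}\right) h{\left(W{\left(-4 \right)} \right)} = 39 + \left(14 - -2\right) \left(-4 - -4\right)^{2} = 39 + \left(14 + 2\right) \left(-4 + 4\right)^{2} = 39 + 16 \cdot 0^{2} = 39 + 16 \cdot 0 = 39 + 0 = 39$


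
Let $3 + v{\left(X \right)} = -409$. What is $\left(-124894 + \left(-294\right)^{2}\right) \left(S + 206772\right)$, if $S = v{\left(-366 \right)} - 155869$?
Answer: $-1941782878$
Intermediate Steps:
$v{\left(X \right)} = -412$ ($v{\left(X \right)} = -3 - 409 = -412$)
$S = -156281$ ($S = -412 - 155869 = -156281$)
$\left(-124894 + \left(-294\right)^{2}\right) \left(S + 206772\right) = \left(-124894 + \left(-294\right)^{2}\right) \left(-156281 + 206772\right) = \left(-124894 + 86436\right) 50491 = \left(-38458\right) 50491 = -1941782878$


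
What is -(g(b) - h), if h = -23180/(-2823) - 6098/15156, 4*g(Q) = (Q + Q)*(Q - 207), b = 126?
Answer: 36444656065/7130898 ≈ 5110.8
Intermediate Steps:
g(Q) = Q*(-207 + Q)/2 (g(Q) = ((Q + Q)*(Q - 207))/4 = ((2*Q)*(-207 + Q))/4 = (2*Q*(-207 + Q))/4 = Q*(-207 + Q)/2)
h = 55683571/7130898 (h = -23180*(-1/2823) - 6098*1/15156 = 23180/2823 - 3049/7578 = 55683571/7130898 ≈ 7.8088)
-(g(b) - h) = -((1/2)*126*(-207 + 126) - 1*55683571/7130898) = -((1/2)*126*(-81) - 55683571/7130898) = -(-5103 - 55683571/7130898) = -1*(-36444656065/7130898) = 36444656065/7130898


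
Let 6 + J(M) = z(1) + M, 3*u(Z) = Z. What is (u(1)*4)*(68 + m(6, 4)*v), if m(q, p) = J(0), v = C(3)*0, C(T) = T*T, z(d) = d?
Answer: 272/3 ≈ 90.667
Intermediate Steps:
u(Z) = Z/3
C(T) = T**2
J(M) = -5 + M (J(M) = -6 + (1 + M) = -5 + M)
v = 0 (v = 3**2*0 = 9*0 = 0)
m(q, p) = -5 (m(q, p) = -5 + 0 = -5)
(u(1)*4)*(68 + m(6, 4)*v) = (((1/3)*1)*4)*(68 - 5*0) = ((1/3)*4)*(68 + 0) = (4/3)*68 = 272/3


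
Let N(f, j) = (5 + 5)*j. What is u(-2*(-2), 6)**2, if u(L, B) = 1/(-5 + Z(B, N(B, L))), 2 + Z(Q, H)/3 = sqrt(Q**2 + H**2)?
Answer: (11 - 6*sqrt(409))**(-2) ≈ 8.2132e-5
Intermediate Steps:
N(f, j) = 10*j
Z(Q, H) = -6 + 3*sqrt(H**2 + Q**2) (Z(Q, H) = -6 + 3*sqrt(Q**2 + H**2) = -6 + 3*sqrt(H**2 + Q**2))
u(L, B) = 1/(-11 + 3*sqrt(B**2 + 100*L**2)) (u(L, B) = 1/(-5 + (-6 + 3*sqrt((10*L)**2 + B**2))) = 1/(-5 + (-6 + 3*sqrt(100*L**2 + B**2))) = 1/(-5 + (-6 + 3*sqrt(B**2 + 100*L**2))) = 1/(-11 + 3*sqrt(B**2 + 100*L**2)))
u(-2*(-2), 6)**2 = (1/(-11 + 3*sqrt(6**2 + 100*(-2*(-2))**2)))**2 = (1/(-11 + 3*sqrt(36 + 100*4**2)))**2 = (1/(-11 + 3*sqrt(36 + 100*16)))**2 = (1/(-11 + 3*sqrt(36 + 1600)))**2 = (1/(-11 + 3*sqrt(1636)))**2 = (1/(-11 + 3*(2*sqrt(409))))**2 = (1/(-11 + 6*sqrt(409)))**2 = (-11 + 6*sqrt(409))**(-2)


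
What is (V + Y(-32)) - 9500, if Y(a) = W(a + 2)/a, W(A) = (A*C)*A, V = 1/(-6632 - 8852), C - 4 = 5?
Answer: -302034777/30968 ≈ -9753.1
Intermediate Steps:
C = 9 (C = 4 + 5 = 9)
V = -1/15484 (V = 1/(-15484) = -1/15484 ≈ -6.4583e-5)
W(A) = 9*A**2 (W(A) = (A*9)*A = (9*A)*A = 9*A**2)
Y(a) = 9*(2 + a)**2/a (Y(a) = (9*(a + 2)**2)/a = (9*(2 + a)**2)/a = 9*(2 + a)**2/a)
(V + Y(-32)) - 9500 = (-1/15484 + 9*(2 - 32)**2/(-32)) - 9500 = (-1/15484 + 9*(-1/32)*(-30)**2) - 9500 = (-1/15484 + 9*(-1/32)*900) - 9500 = (-1/15484 - 2025/8) - 9500 = -7838777/30968 - 9500 = -302034777/30968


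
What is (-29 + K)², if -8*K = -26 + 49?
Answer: 65025/64 ≈ 1016.0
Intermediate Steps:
K = -23/8 (K = -(-26 + 49)/8 = -⅛*23 = -23/8 ≈ -2.8750)
(-29 + K)² = (-29 - 23/8)² = (-255/8)² = 65025/64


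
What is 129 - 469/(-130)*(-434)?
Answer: -93388/65 ≈ -1436.7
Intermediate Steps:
129 - 469/(-130)*(-434) = 129 - 469*(-1/130)*(-434) = 129 + (469/130)*(-434) = 129 - 101773/65 = -93388/65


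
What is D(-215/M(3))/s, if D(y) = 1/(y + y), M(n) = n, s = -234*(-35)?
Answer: -1/1173900 ≈ -8.5186e-7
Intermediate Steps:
s = 8190
D(y) = 1/(2*y)
D(-215/M(3))/s = (1/(2*((-215/3))))/8190 = (1/(2*((-215*⅓))))*(1/8190) = (1/(2*(-215/3)))*(1/8190) = ((½)*(-3/215))*(1/8190) = -3/430*1/8190 = -1/1173900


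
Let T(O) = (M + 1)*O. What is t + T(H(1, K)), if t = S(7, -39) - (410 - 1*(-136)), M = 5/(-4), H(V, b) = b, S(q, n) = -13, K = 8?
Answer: -561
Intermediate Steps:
M = -5/4 (M = 5*(-¼) = -5/4 ≈ -1.2500)
T(O) = -O/4 (T(O) = (-5/4 + 1)*O = -O/4)
t = -559 (t = -13 - (410 - 1*(-136)) = -13 - (410 + 136) = -13 - 1*546 = -13 - 546 = -559)
t + T(H(1, K)) = -559 - ¼*8 = -559 - 2 = -561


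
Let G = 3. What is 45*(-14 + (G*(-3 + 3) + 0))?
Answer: -630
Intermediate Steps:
45*(-14 + (G*(-3 + 3) + 0)) = 45*(-14 + (3*(-3 + 3) + 0)) = 45*(-14 + (3*0 + 0)) = 45*(-14 + (0 + 0)) = 45*(-14 + 0) = 45*(-14) = -630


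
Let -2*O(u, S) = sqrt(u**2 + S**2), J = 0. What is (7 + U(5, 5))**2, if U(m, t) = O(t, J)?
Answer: 81/4 ≈ 20.250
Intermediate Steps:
O(u, S) = -sqrt(S**2 + u**2)/2 (O(u, S) = -sqrt(u**2 + S**2)/2 = -sqrt(S**2 + u**2)/2)
U(m, t) = -sqrt(t**2)/2 (U(m, t) = -sqrt(0**2 + t**2)/2 = -sqrt(0 + t**2)/2 = -sqrt(t**2)/2)
(7 + U(5, 5))**2 = (7 - sqrt(5**2)/2)**2 = (7 - sqrt(25)/2)**2 = (7 - 1/2*5)**2 = (7 - 5/2)**2 = (9/2)**2 = 81/4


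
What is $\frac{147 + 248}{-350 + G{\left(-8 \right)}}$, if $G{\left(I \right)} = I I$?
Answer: $- \frac{395}{286} \approx -1.3811$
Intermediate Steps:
$G{\left(I \right)} = I^{2}$
$\frac{147 + 248}{-350 + G{\left(-8 \right)}} = \frac{147 + 248}{-350 + \left(-8\right)^{2}} = \frac{395}{-350 + 64} = \frac{395}{-286} = 395 \left(- \frac{1}{286}\right) = - \frac{395}{286}$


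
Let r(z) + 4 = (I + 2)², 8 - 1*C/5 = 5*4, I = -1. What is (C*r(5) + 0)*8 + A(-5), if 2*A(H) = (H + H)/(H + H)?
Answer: 2881/2 ≈ 1440.5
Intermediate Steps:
C = -60 (C = 40 - 25*4 = 40 - 5*20 = 40 - 100 = -60)
A(H) = ½ (A(H) = ((H + H)/(H + H))/2 = ((2*H)/((2*H)))/2 = ((2*H)*(1/(2*H)))/2 = (½)*1 = ½)
r(z) = -3 (r(z) = -4 + (-1 + 2)² = -4 + 1² = -4 + 1 = -3)
(C*r(5) + 0)*8 + A(-5) = (-60*(-3) + 0)*8 + ½ = (180 + 0)*8 + ½ = 180*8 + ½ = 1440 + ½ = 2881/2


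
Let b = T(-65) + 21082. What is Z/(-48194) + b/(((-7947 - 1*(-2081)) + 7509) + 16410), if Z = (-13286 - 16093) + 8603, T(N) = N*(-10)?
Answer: 711210568/435023141 ≈ 1.6349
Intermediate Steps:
T(N) = -10*N
Z = -20776 (Z = -29379 + 8603 = -20776)
b = 21732 (b = -10*(-65) + 21082 = 650 + 21082 = 21732)
Z/(-48194) + b/(((-7947 - 1*(-2081)) + 7509) + 16410) = -20776/(-48194) + 21732/(((-7947 - 1*(-2081)) + 7509) + 16410) = -20776*(-1/48194) + 21732/(((-7947 + 2081) + 7509) + 16410) = 10388/24097 + 21732/((-5866 + 7509) + 16410) = 10388/24097 + 21732/(1643 + 16410) = 10388/24097 + 21732/18053 = 711210568/435023141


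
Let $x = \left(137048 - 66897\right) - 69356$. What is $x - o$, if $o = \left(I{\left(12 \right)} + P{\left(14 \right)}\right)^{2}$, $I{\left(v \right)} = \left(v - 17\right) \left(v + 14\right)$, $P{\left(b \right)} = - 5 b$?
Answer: $-39205$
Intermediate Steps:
$I{\left(v \right)} = \left(-17 + v\right) \left(14 + v\right)$
$x = 795$ ($x = 70151 - 69356 = 795$)
$o = 40000$ ($o = \left(\left(-238 + 12^{2} - 36\right) - 70\right)^{2} = \left(\left(-238 + 144 - 36\right) - 70\right)^{2} = \left(-130 - 70\right)^{2} = \left(-200\right)^{2} = 40000$)
$x - o = 795 - 40000 = -39205$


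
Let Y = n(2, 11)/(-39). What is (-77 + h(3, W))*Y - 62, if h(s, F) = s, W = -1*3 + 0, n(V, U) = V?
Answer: -2270/39 ≈ -58.205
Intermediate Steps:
W = -3 (W = -3 + 0 = -3)
Y = -2/39 (Y = 2/(-39) = 2*(-1/39) = -2/39 ≈ -0.051282)
(-77 + h(3, W))*Y - 62 = (-77 + 3)*(-2/39) - 62 = -74*(-2/39) - 62 = 148/39 - 62 = -2270/39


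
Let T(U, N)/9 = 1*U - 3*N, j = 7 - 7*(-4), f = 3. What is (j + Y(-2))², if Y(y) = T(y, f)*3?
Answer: 68644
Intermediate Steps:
j = 35 (j = 7 - 1*(-28) = 7 + 28 = 35)
T(U, N) = -27*N + 9*U (T(U, N) = 9*(1*U - 3*N) = 9*(U - 3*N) = -27*N + 9*U)
Y(y) = -243 + 27*y (Y(y) = (-27*3 + 9*y)*3 = (-81 + 9*y)*3 = -243 + 27*y)
(j + Y(-2))² = (35 + (-243 + 27*(-2)))² = (35 + (-243 - 54))² = (35 - 297)² = (-262)² = 68644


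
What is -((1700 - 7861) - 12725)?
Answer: 18886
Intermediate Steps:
-((1700 - 7861) - 12725) = -(-6161 - 12725) = -1*(-18886) = 18886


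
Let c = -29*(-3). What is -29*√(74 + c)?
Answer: -29*√161 ≈ -367.97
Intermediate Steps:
c = 87
-29*√(74 + c) = -29*√(74 + 87) = -29*√161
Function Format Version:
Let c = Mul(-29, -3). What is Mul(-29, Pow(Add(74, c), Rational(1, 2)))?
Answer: Mul(-29, Pow(161, Rational(1, 2))) ≈ -367.97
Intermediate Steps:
c = 87
Mul(-29, Pow(Add(74, c), Rational(1, 2))) = Mul(-29, Pow(Add(74, 87), Rational(1, 2))) = Mul(-29, Pow(161, Rational(1, 2)))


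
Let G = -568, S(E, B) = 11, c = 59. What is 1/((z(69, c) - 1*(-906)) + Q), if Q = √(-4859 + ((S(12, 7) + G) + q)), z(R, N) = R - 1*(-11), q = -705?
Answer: 986/978317 - I*√6121/978317 ≈ 0.0010079 - 7.9971e-5*I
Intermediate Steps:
z(R, N) = 11 + R (z(R, N) = R + 11 = 11 + R)
Q = I*√6121 (Q = √(-4859 + ((11 - 568) - 705)) = √(-4859 + (-557 - 705)) = √(-4859 - 1262) = √(-6121) = I*√6121 ≈ 78.237*I)
1/((z(69, c) - 1*(-906)) + Q) = 1/(((11 + 69) - 1*(-906)) + I*√6121) = 1/((80 + 906) + I*√6121) = 1/(986 + I*√6121)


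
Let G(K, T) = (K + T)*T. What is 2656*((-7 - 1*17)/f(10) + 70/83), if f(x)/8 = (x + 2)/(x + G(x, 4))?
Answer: -41584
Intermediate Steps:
G(K, T) = T*(K + T)
f(x) = 8*(2 + x)/(16 + 5*x) (f(x) = 8*((x + 2)/(x + 4*(x + 4))) = 8*((2 + x)/(x + 4*(4 + x))) = 8*((2 + x)/(x + (16 + 4*x))) = 8*((2 + x)/(16 + 5*x)) = 8*(2 + x)/(16 + 5*x))
2656*((-7 - 1*17)/f(10) + 70/83) = 2656*((-7 - 1*17)/((8*(2 + 10)/(16 + 5*10))) + 70/83) = 2656*((-7 - 17)/((8*12/(16 + 50))) + 70*(1/83)) = 2656*(-24/(8*12/66) + 70/83) = 2656*(-24/(8*(1/66)*12) + 70/83) = 2656*(-24/16/11 + 70/83) = 2656*(-24*11/16 + 70/83) = 2656*(-33/2 + 70/83) = 2656*(-2599/166) = -41584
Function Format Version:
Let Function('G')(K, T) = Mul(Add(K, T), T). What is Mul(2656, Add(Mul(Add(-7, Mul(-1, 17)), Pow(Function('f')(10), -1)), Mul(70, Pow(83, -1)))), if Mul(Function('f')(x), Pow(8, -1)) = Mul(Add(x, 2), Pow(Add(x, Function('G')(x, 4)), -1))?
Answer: -41584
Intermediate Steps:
Function('G')(K, T) = Mul(T, Add(K, T))
Function('f')(x) = Mul(8, Pow(Add(16, Mul(5, x)), -1), Add(2, x)) (Function('f')(x) = Mul(8, Mul(Add(x, 2), Pow(Add(x, Mul(4, Add(x, 4))), -1))) = Mul(8, Mul(Add(2, x), Pow(Add(x, Mul(4, Add(4, x))), -1))) = Mul(8, Mul(Add(2, x), Pow(Add(x, Add(16, Mul(4, x))), -1))) = Mul(8, Mul(Add(2, x), Pow(Add(16, Mul(5, x)), -1))) = Mul(8, Mul(Pow(Add(16, Mul(5, x)), -1), Add(2, x))) = Mul(8, Pow(Add(16, Mul(5, x)), -1), Add(2, x)))
Mul(2656, Add(Mul(Add(-7, Mul(-1, 17)), Pow(Function('f')(10), -1)), Mul(70, Pow(83, -1)))) = Mul(2656, Add(Mul(Add(-7, Mul(-1, 17)), Pow(Mul(8, Pow(Add(16, Mul(5, 10)), -1), Add(2, 10)), -1)), Mul(70, Pow(83, -1)))) = Mul(2656, Add(Mul(Add(-7, -17), Pow(Mul(8, Pow(Add(16, 50), -1), 12), -1)), Mul(70, Rational(1, 83)))) = Mul(2656, Add(Mul(-24, Pow(Mul(8, Pow(66, -1), 12), -1)), Rational(70, 83))) = Mul(2656, Add(Mul(-24, Pow(Mul(8, Rational(1, 66), 12), -1)), Rational(70, 83))) = Mul(2656, Add(Mul(-24, Pow(Rational(16, 11), -1)), Rational(70, 83))) = Mul(2656, Add(Mul(-24, Rational(11, 16)), Rational(70, 83))) = Mul(2656, Add(Rational(-33, 2), Rational(70, 83))) = Mul(2656, Rational(-2599, 166)) = -41584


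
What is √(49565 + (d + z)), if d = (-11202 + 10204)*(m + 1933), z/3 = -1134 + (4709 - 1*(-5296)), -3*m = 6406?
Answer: 4*√156435/3 ≈ 527.36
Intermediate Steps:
m = -6406/3 (m = -⅓*6406 = -6406/3 ≈ -2135.3)
z = 26613 (z = 3*(-1134 + (4709 - 1*(-5296))) = 3*(-1134 + (4709 + 5296)) = 3*(-1134 + 10005) = 3*8871 = 26613)
d = 605786/3 (d = (-11202 + 10204)*(-6406/3 + 1933) = -998*(-607/3) = 605786/3 ≈ 2.0193e+5)
√(49565 + (d + z)) = √(49565 + (605786/3 + 26613)) = √(49565 + 685625/3) = √(834320/3) = 4*√156435/3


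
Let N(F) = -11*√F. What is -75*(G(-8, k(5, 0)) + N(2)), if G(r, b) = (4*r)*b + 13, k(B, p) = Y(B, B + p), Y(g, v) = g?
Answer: 11025 + 825*√2 ≈ 12192.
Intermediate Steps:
k(B, p) = B
G(r, b) = 13 + 4*b*r (G(r, b) = 4*b*r + 13 = 13 + 4*b*r)
-75*(G(-8, k(5, 0)) + N(2)) = -75*((13 + 4*5*(-8)) - 11*√2) = -75*((13 - 160) - 11*√2) = -75*(-147 - 11*√2) = 11025 + 825*√2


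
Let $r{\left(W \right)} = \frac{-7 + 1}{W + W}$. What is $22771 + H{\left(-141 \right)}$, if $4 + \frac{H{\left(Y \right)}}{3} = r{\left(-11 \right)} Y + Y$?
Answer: $\frac{244427}{11} \approx 22221.0$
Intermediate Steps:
$r{\left(W \right)} = - \frac{3}{W}$ ($r{\left(W \right)} = - \frac{6}{2 W} = - 6 \frac{1}{2 W} = - \frac{3}{W}$)
$H{\left(Y \right)} = -12 + \frac{42 Y}{11}$ ($H{\left(Y \right)} = -12 + 3 \left(- \frac{3}{-11} Y + Y\right) = -12 + 3 \left(\left(-3\right) \left(- \frac{1}{11}\right) Y + Y\right) = -12 + 3 \left(\frac{3 Y}{11} + Y\right) = -12 + 3 \frac{14 Y}{11} = -12 + \frac{42 Y}{11}$)
$22771 + H{\left(-141 \right)} = 22771 + \left(-12 + \frac{42}{11} \left(-141\right)\right) = 22771 - \frac{6054}{11} = \frac{244427}{11}$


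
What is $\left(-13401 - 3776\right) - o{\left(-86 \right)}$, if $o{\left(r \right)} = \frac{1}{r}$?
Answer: $- \frac{1477221}{86} \approx -17177.0$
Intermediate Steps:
$\left(-13401 - 3776\right) - o{\left(-86 \right)} = \left(-13401 - 3776\right) - \frac{1}{-86} = -17177 - - \frac{1}{86} = -17177 + \frac{1}{86} = - \frac{1477221}{86}$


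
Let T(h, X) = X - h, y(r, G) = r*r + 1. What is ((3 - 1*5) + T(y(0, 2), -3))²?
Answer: 36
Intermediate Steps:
y(r, G) = 1 + r² (y(r, G) = r² + 1 = 1 + r²)
((3 - 1*5) + T(y(0, 2), -3))² = ((3 - 1*5) + (-3 - (1 + 0²)))² = ((3 - 5) + (-3 - (1 + 0)))² = (-2 + (-3 - 1*1))² = (-2 + (-3 - 1))² = (-2 - 4)² = (-6)² = 36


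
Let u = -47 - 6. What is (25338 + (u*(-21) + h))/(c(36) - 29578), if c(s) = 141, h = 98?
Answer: -26549/29437 ≈ -0.90189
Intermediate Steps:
u = -53
(25338 + (u*(-21) + h))/(c(36) - 29578) = (25338 + (-53*(-21) + 98))/(141 - 29578) = (25338 + (1113 + 98))/(-29437) = (25338 + 1211)*(-1/29437) = 26549*(-1/29437) = -26549/29437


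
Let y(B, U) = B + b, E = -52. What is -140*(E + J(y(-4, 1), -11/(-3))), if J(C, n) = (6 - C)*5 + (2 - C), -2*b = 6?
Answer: -3080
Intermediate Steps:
b = -3 (b = -½*6 = -3)
y(B, U) = -3 + B (y(B, U) = B - 3 = -3 + B)
J(C, n) = 32 - 6*C (J(C, n) = (30 - 5*C) + (2 - C) = 32 - 6*C)
-140*(E + J(y(-4, 1), -11/(-3))) = -140*(-52 + (32 - 6*(-3 - 4))) = -140*(-52 + (32 - 6*(-7))) = -140*(-52 + (32 + 42)) = -140*(-52 + 74) = -140*22 = -3080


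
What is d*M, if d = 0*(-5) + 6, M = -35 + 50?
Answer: 90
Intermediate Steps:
M = 15
d = 6 (d = 0 + 6 = 6)
d*M = 6*15 = 90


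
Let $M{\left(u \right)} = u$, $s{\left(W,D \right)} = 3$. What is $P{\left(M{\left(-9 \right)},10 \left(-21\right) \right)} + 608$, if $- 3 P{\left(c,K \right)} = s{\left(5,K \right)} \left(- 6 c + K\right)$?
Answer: $764$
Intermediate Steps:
$P{\left(c,K \right)} = - K + 6 c$ ($P{\left(c,K \right)} = - \frac{3 \left(- 6 c + K\right)}{3} = - \frac{3 \left(K - 6 c\right)}{3} = - \frac{- 18 c + 3 K}{3} = - K + 6 c$)
$P{\left(M{\left(-9 \right)},10 \left(-21\right) \right)} + 608 = \left(- 10 \left(-21\right) + 6 \left(-9\right)\right) + 608 = \left(\left(-1\right) \left(-210\right) - 54\right) + 608 = \left(210 - 54\right) + 608 = 156 + 608 = 764$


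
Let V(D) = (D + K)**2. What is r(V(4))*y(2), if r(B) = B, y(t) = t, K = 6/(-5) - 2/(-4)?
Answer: 1089/50 ≈ 21.780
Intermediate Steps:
K = -7/10 (K = 6*(-1/5) - 2*(-1/4) = -6/5 + 1/2 = -7/10 ≈ -0.70000)
V(D) = (-7/10 + D)**2 (V(D) = (D - 7/10)**2 = (-7/10 + D)**2)
r(V(4))*y(2) = ((-7 + 10*4)**2/100)*2 = ((-7 + 40)**2/100)*2 = ((1/100)*33**2)*2 = ((1/100)*1089)*2 = (1089/100)*2 = 1089/50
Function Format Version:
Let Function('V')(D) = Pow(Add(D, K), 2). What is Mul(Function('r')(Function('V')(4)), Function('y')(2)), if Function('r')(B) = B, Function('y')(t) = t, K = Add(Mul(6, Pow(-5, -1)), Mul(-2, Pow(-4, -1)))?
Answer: Rational(1089, 50) ≈ 21.780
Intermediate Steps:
K = Rational(-7, 10) (K = Add(Mul(6, Rational(-1, 5)), Mul(-2, Rational(-1, 4))) = Add(Rational(-6, 5), Rational(1, 2)) = Rational(-7, 10) ≈ -0.70000)
Function('V')(D) = Pow(Add(Rational(-7, 10), D), 2) (Function('V')(D) = Pow(Add(D, Rational(-7, 10)), 2) = Pow(Add(Rational(-7, 10), D), 2))
Mul(Function('r')(Function('V')(4)), Function('y')(2)) = Mul(Mul(Rational(1, 100), Pow(Add(-7, Mul(10, 4)), 2)), 2) = Mul(Mul(Rational(1, 100), Pow(Add(-7, 40), 2)), 2) = Mul(Mul(Rational(1, 100), Pow(33, 2)), 2) = Mul(Mul(Rational(1, 100), 1089), 2) = Mul(Rational(1089, 100), 2) = Rational(1089, 50)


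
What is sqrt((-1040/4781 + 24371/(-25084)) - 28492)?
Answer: I*sqrt(102450041978156186629)/59963302 ≈ 168.8*I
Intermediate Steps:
sqrt((-1040/4781 + 24371/(-25084)) - 28492) = sqrt((-1040*1/4781 + 24371*(-1/25084)) - 28492) = sqrt((-1040/4781 - 24371/25084) - 28492) = sqrt(-142605111/119926604 - 28492) = sqrt(-3417091406279/119926604) = I*sqrt(102450041978156186629)/59963302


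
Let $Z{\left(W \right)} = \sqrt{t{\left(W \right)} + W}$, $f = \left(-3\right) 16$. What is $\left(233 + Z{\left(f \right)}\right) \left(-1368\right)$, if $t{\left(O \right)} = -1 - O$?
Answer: $-318744 - 1368 i \approx -3.1874 \cdot 10^{5} - 1368.0 i$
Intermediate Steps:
$f = -48$
$Z{\left(W \right)} = i$ ($Z{\left(W \right)} = \sqrt{\left(-1 - W\right) + W} = \sqrt{-1} = i$)
$\left(233 + Z{\left(f \right)}\right) \left(-1368\right) = \left(233 + i\right) \left(-1368\right) = -318744 - 1368 i$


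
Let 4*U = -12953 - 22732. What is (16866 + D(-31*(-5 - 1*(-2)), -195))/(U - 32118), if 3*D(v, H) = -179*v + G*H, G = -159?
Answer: -86608/164157 ≈ -0.52759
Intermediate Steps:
D(v, H) = -53*H - 179*v/3 (D(v, H) = (-179*v - 159*H)/3 = -53*H - 179*v/3)
U = -35685/4 (U = (-12953 - 22732)/4 = (1/4)*(-35685) = -35685/4 ≈ -8921.3)
(16866 + D(-31*(-5 - 1*(-2)), -195))/(U - 32118) = (16866 + (-53*(-195) - (-5549)*(-5 - 1*(-2))/3))/(-35685/4 - 32118) = (16866 + (10335 - (-5549)*(-5 + 2)/3))/(-164157/4) = (16866 + (10335 - (-5549)*(-3)/3))*(-4/164157) = (16866 + (10335 - 179/3*93))*(-4/164157) = (16866 + (10335 - 5549))*(-4/164157) = (16866 + 4786)*(-4/164157) = 21652*(-4/164157) = -86608/164157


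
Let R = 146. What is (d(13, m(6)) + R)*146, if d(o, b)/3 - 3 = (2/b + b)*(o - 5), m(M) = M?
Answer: 44822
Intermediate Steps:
d(o, b) = 9 + 3*(-5 + o)*(b + 2/b) (d(o, b) = 9 + 3*((2/b + b)*(o - 5)) = 9 + 3*((b + 2/b)*(-5 + o)) = 9 + 3*((-5 + o)*(b + 2/b)) = 9 + 3*(-5 + o)*(b + 2/b))
(d(13, m(6)) + R)*146 = (3*(-10 + 2*13 + 6*(3 - 5*6 + 6*13))/6 + 146)*146 = (3*(⅙)*(-10 + 26 + 6*(3 - 30 + 78)) + 146)*146 = (3*(⅙)*(-10 + 26 + 6*51) + 146)*146 = (3*(⅙)*(-10 + 26 + 306) + 146)*146 = (3*(⅙)*322 + 146)*146 = (161 + 146)*146 = 307*146 = 44822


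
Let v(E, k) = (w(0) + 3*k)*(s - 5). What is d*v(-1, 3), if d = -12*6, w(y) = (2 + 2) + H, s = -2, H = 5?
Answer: 9072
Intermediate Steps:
w(y) = 9 (w(y) = (2 + 2) + 5 = 4 + 5 = 9)
v(E, k) = -63 - 21*k (v(E, k) = (9 + 3*k)*(-2 - 5) = (9 + 3*k)*(-7) = -63 - 21*k)
d = -72 (d = -3*24 = -72)
d*v(-1, 3) = -72*(-63 - 21*3) = -72*(-63 - 63) = -72*(-126) = 9072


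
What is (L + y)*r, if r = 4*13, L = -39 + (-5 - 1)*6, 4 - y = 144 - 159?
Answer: -2912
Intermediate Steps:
y = 19 (y = 4 - (144 - 159) = 4 - 1*(-15) = 4 + 15 = 19)
L = -75 (L = -39 - 6*6 = -39 - 36 = -75)
r = 52
(L + y)*r = (-75 + 19)*52 = -56*52 = -2912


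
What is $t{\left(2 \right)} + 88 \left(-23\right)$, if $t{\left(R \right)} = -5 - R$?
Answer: $-2031$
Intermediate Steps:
$t{\left(2 \right)} + 88 \left(-23\right) = \left(-5 - 2\right) + 88 \left(-23\right) = \left(-5 - 2\right) - 2024 = -7 - 2024 = -2031$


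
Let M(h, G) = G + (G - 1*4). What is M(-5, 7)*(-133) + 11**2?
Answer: -1209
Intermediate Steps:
M(h, G) = -4 + 2*G (M(h, G) = G + (G - 4) = G + (-4 + G) = -4 + 2*G)
M(-5, 7)*(-133) + 11**2 = (-4 + 2*7)*(-133) + 11**2 = (-4 + 14)*(-133) + 121 = 10*(-133) + 121 = -1330 + 121 = -1209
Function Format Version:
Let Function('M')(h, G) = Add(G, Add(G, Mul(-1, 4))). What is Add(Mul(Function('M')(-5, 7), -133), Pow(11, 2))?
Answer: -1209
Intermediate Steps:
Function('M')(h, G) = Add(-4, Mul(2, G)) (Function('M')(h, G) = Add(G, Add(G, -4)) = Add(G, Add(-4, G)) = Add(-4, Mul(2, G)))
Add(Mul(Function('M')(-5, 7), -133), Pow(11, 2)) = Add(Mul(Add(-4, Mul(2, 7)), -133), Pow(11, 2)) = Add(Mul(Add(-4, 14), -133), 121) = Add(Mul(10, -133), 121) = Add(-1330, 121) = -1209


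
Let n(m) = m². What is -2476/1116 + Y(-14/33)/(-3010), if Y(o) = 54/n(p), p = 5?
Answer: -23297408/10497375 ≈ -2.2194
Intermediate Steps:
Y(o) = 54/25 (Y(o) = 54/(5²) = 54/25)
-2476/1116 + Y(-14/33)/(-3010) = -2476/1116 + (54/25)/(-3010) = -2476*1/1116 + (54/25)*(-1/3010) = -619/279 - 27/37625 = -23297408/10497375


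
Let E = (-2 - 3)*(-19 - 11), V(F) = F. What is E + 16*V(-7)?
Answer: 38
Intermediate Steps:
E = 150 (E = -5*(-30) = 150)
E + 16*V(-7) = 150 + 16*(-7) = 150 - 112 = 38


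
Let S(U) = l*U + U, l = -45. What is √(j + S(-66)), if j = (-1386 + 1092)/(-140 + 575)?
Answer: √61042390/145 ≈ 53.883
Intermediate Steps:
S(U) = -44*U (S(U) = -45*U + U = -44*U)
j = -98/145 (j = -294/435 = -294*1/435 = -98/145 ≈ -0.67586)
√(j + S(-66)) = √(-98/145 - 44*(-66)) = √(-98/145 + 2904) = √(420982/145) = √61042390/145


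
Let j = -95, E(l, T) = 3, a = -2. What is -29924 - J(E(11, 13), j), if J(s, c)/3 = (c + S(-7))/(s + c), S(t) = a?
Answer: -2753299/92 ≈ -29927.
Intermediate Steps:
S(t) = -2
J(s, c) = 3*(-2 + c)/(c + s) (J(s, c) = 3*((c - 2)/(s + c)) = 3*((-2 + c)/(c + s)) = 3*(-2 + c)/(c + s))
-29924 - J(E(11, 13), j) = -29924 - 3*(-2 - 95)/(-95 + 3) = -29924 - 3*(-97)/(-92) = -29924 - 3*(-1)*(-97)/92 = -29924 - 1*291/92 = -29924 - 291/92 = -2753299/92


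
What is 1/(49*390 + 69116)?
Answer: 1/88226 ≈ 1.1335e-5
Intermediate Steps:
1/(49*390 + 69116) = 1/(19110 + 69116) = 1/88226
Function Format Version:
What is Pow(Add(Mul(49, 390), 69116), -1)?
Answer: Rational(1, 88226) ≈ 1.1335e-5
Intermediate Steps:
Pow(Add(Mul(49, 390), 69116), -1) = Pow(Add(19110, 69116), -1) = Pow(88226, -1) = Rational(1, 88226)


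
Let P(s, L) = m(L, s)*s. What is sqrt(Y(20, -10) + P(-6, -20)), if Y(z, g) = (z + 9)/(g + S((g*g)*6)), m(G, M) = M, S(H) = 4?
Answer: sqrt(1122)/6 ≈ 5.5827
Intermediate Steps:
P(s, L) = s**2 (P(s, L) = s*s = s**2)
Y(z, g) = (9 + z)/(4 + g) (Y(z, g) = (z + 9)/(g + 4) = (9 + z)/(4 + g))
sqrt(Y(20, -10) + P(-6, -20)) = sqrt((9 + 20)/(4 - 10) + (-6)**2) = sqrt(29/(-6) + 36) = sqrt(-1/6*29 + 36) = sqrt(-29/6 + 36) = sqrt(187/6) = sqrt(1122)/6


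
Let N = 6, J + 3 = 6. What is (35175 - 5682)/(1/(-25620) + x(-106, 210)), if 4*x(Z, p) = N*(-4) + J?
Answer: -377805330/67253 ≈ -5617.7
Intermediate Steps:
J = 3 (J = -3 + 6 = 3)
x(Z, p) = -21/4 (x(Z, p) = (6*(-4) + 3)/4 = (-24 + 3)/4 = (1/4)*(-21) = -21/4)
(35175 - 5682)/(1/(-25620) + x(-106, 210)) = (35175 - 5682)/(1/(-25620) - 21/4) = 29493/(-1/25620 - 21/4) = 29493/(-67253/12810) = 29493*(-12810/67253) = -377805330/67253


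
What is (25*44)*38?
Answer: 41800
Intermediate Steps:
(25*44)*38 = 1100*38 = 41800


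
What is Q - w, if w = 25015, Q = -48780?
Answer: -73795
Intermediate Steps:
Q - w = -48780 - 1*25015 = -48780 - 25015 = -73795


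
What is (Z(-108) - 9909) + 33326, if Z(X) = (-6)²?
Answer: 23453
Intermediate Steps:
Z(X) = 36
(Z(-108) - 9909) + 33326 = (36 - 9909) + 33326 = -9873 + 33326 = 23453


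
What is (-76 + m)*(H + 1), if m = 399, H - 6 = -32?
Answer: -8075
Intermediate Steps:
H = -26 (H = 6 - 32 = -26)
(-76 + m)*(H + 1) = (-76 + 399)*(-26 + 1) = 323*(-25) = -8075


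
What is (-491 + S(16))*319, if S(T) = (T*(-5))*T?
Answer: -564949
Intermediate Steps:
S(T) = -5*T² (S(T) = (-5*T)*T = -5*T²)
(-491 + S(16))*319 = (-491 - 5*16²)*319 = (-491 - 5*256)*319 = (-491 - 1280)*319 = -1771*319 = -564949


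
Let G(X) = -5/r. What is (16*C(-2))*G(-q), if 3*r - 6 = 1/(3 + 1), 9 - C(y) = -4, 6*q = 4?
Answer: -2496/5 ≈ -499.20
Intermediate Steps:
q = ⅔ (q = (⅙)*4 = ⅔ ≈ 0.66667)
C(y) = 13 (C(y) = 9 - 1*(-4) = 9 + 4 = 13)
r = 25/12 (r = 2 + 1/(3*(3 + 1)) = 2 + (⅓)/4 = 2 + (⅓)*(¼) = 2 + 1/12 = 25/12 ≈ 2.0833)
G(X) = -12/5 (G(X) = -5/25/12 = -5*12/25 = -12/5)
(16*C(-2))*G(-q) = (16*13)*(-12/5) = 208*(-12/5) = -2496/5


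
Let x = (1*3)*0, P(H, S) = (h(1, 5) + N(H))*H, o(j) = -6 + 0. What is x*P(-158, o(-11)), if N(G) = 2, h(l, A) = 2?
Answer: 0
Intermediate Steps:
o(j) = -6
P(H, S) = 4*H (P(H, S) = (2 + 2)*H = 4*H)
x = 0 (x = 3*0 = 0)
x*P(-158, o(-11)) = 0*(4*(-158)) = 0*(-632) = 0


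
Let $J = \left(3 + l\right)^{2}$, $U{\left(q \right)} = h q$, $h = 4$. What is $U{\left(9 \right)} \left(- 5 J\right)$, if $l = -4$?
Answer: $-180$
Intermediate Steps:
$U{\left(q \right)} = 4 q$
$J = 1$ ($J = \left(3 - 4\right)^{2} = \left(-1\right)^{2} = 1$)
$U{\left(9 \right)} \left(- 5 J\right) = 4 \cdot 9 \left(\left(-5\right) 1\right) = 36 \left(-5\right) = -180$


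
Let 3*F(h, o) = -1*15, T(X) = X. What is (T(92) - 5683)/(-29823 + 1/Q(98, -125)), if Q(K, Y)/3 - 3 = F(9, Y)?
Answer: 33546/178939 ≈ 0.18747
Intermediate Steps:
F(h, o) = -5 (F(h, o) = (-1*15)/3 = (⅓)*(-15) = -5)
Q(K, Y) = -6 (Q(K, Y) = 9 + 3*(-5) = 9 - 15 = -6)
(T(92) - 5683)/(-29823 + 1/Q(98, -125)) = (92 - 5683)/(-29823 + 1/(-6)) = -5591/(-29823 - ⅙) = -5591/(-178939/6) = -5591*(-6/178939) = 33546/178939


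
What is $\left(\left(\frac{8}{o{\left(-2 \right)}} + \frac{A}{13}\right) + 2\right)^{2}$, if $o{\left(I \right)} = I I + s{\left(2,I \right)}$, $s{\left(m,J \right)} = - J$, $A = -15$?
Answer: $\frac{7225}{1521} \approx 4.7502$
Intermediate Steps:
$o{\left(I \right)} = I^{2} - I$ ($o{\left(I \right)} = I I - I = I^{2} - I$)
$\left(\left(\frac{8}{o{\left(-2 \right)}} + \frac{A}{13}\right) + 2\right)^{2} = \left(\left(\frac{8}{\left(-2\right) \left(-1 - 2\right)} - \frac{15}{13}\right) + 2\right)^{2} = \left(\left(\frac{8}{\left(-2\right) \left(-3\right)} - \frac{15}{13}\right) + 2\right)^{2} = \left(\left(\frac{8}{6} - \frac{15}{13}\right) + 2\right)^{2} = \left(\left(8 \cdot \frac{1}{6} - \frac{15}{13}\right) + 2\right)^{2} = \left(\left(\frac{4}{3} - \frac{15}{13}\right) + 2\right)^{2} = \left(\frac{7}{39} + 2\right)^{2} = \left(\frac{85}{39}\right)^{2} = \frac{7225}{1521}$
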